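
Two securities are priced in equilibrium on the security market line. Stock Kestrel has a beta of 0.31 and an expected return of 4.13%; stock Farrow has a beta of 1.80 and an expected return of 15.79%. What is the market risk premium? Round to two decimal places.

Both satisfy E(R) = R_f + β·MRP, so the slope of the SML is
MRP = (15.79% − 4.13%) / (1.80 − 0.31) = 11.66% / 1.49 = 7.8255%

7.83%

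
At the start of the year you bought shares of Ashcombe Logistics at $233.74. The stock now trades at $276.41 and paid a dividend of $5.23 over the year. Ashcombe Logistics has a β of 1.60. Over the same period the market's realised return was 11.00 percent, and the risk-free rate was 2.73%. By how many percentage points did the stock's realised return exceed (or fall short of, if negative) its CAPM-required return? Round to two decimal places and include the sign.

Realised HPR = (P1 + D1 − P0) / P0 = (276.41 + 5.23 − 233.74) / 233.74 = 47.90 / 233.74 = 20.4929%
MRP = 11.00% − 2.73% = 8.27%
CAPM required = R_f + β·MRP = 2.73% + 1.60 × 8.27% = 15.9620%
α = realised − required = 20.4929% − 15.9620% = +4.53%

+4.53%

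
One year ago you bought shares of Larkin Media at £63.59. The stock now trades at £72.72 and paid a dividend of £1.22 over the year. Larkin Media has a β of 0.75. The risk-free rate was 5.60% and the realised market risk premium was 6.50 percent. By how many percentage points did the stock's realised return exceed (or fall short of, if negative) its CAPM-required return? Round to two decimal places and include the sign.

+5.80%

Realised HPR = (P1 + D1 − P0) / P0 = (72.72 + 1.22 − 63.59) / 63.59 = 10.35 / 63.59 = 16.2761%
CAPM required = R_f + β·MRP = 5.60% + 0.75 × 6.50% = 10.4750%
α = realised − required = 16.2761% − 10.4750% = +5.80%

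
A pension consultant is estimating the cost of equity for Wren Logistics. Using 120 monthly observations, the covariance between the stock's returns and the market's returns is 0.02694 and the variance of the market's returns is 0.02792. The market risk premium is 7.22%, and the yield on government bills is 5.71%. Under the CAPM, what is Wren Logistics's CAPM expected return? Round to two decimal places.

12.68%

β = Cov(R_i, R_m) / Var(R_m) = 0.02694 / 0.02792 = 0.9649
E(R) = R_f + β × MRP = 5.71% + 0.9649 × 7.22% = 12.68%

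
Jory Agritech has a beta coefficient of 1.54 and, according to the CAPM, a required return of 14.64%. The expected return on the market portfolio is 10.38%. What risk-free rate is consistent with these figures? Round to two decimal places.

E(R) = R_f + β(E(R_m) − R_f) = R_f(1 − β) + β·E(R_m)
14.64% = R_f × (1 − 1.54) + 1.54 × 10.38%
14.64% = R_f × -0.54 + 15.9852%
R_f = (14.64% − 15.9852%) / -0.54 = 2.49%

2.49%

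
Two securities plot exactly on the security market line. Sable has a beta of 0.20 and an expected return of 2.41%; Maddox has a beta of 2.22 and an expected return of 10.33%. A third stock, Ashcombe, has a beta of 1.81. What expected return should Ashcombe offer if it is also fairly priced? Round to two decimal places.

MRP (SML slope) = (10.33% − 2.41%) / (2.22 − 0.20) = 7.92% / 2.02 = 3.9208%
R_f (intercept) = 2.41% − 0.20 × 3.9208% = 1.6258%
E(R_Ashcombe) = R_f + β × MRP = 1.6258% + 1.81 × 3.9208% = 8.72%

8.72%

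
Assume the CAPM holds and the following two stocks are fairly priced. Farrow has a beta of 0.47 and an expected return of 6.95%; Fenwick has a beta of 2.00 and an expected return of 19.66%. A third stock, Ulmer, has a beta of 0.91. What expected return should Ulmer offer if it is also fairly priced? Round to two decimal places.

10.61%

MRP (SML slope) = (19.66% − 6.95%) / (2.00 − 0.47) = 12.71% / 1.53 = 8.3072%
R_f (intercept) = 6.95% − 0.47 × 8.3072% = 3.0456%
E(R_Ulmer) = R_f + β × MRP = 3.0456% + 0.91 × 8.3072% = 10.61%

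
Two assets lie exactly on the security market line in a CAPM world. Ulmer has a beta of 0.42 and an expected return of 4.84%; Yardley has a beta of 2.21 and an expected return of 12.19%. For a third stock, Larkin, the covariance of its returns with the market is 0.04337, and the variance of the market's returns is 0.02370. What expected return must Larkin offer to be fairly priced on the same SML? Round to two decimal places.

10.63%

MRP = (12.19% − 4.84%) / (2.21 − 0.42) = 4.1061%
R_f = 4.84% − 0.42 × 4.1061% = 3.1154%
β_Larkin = Cov / Var(R_m) = 0.04337 / 0.02370 = 1.8300
E(R_Larkin) = R_f + β × MRP = 3.1154% + 1.8300 × 4.1061% = 10.63%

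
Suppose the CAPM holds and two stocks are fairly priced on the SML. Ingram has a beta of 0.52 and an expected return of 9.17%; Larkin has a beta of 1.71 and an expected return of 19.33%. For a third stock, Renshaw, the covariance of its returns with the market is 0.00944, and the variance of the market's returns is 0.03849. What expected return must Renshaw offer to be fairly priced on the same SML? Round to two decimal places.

MRP = (19.33% − 9.17%) / (1.71 − 0.52) = 8.5378%
R_f = 9.17% − 0.52 × 8.5378% = 4.7303%
β_Renshaw = Cov / Var(R_m) = 0.00944 / 0.03849 = 0.2453
E(R_Renshaw) = R_f + β × MRP = 4.7303% + 0.2453 × 8.5378% = 6.82%

6.82%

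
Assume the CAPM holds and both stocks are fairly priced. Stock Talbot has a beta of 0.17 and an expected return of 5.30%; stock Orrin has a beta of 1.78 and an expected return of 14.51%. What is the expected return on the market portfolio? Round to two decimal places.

10.05%

Both satisfy E(R) = R_f + β·MRP, so the slope of the SML is
MRP = (14.51% − 5.30%) / (1.78 − 0.17) = 9.21% / 1.61 = 5.7205%
R_f = E(R_Talbot) − β_Talbot·MRP = 5.30% − 0.17 × 5.7205% = 4.3275%
E(R_m) = R_f + MRP = 4.3275% + 5.7205% = 10.05%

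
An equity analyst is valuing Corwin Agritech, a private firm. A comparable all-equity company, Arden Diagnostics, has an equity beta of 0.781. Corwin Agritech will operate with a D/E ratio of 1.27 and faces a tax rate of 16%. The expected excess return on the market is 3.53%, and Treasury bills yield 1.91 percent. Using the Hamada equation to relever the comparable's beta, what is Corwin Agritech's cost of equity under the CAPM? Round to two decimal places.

7.61%

β_L = β_U × [1 + (1 − t)(D/E)] = 0.781 × [1 + (1 − 0.16) × 1.27]
    = 0.781 × [1 + 0.84 × 1.27] = 0.781 × 2.0668 = 1.6142
E(R) = R_f + β_L × MRP = 1.91% + 1.6142 × 3.53% = 7.61%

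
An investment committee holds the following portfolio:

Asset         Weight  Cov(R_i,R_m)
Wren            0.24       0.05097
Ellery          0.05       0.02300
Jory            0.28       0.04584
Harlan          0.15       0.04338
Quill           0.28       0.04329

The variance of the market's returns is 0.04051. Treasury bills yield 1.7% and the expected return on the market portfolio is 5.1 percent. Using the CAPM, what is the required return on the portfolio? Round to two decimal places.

5.46%

β_Wren = 0.05097 / 0.04051 = 1.2582
β_Ellery = 0.02300 / 0.04051 = 0.5678
β_Jory = 0.04584 / 0.04051 = 1.1316
β_Harlan = 0.04338 / 0.04051 = 1.0708
β_Quill = 0.04329 / 0.04051 = 1.0686
β_P = Σ w_i β_i = 0.24×1.2582 + 0.05×0.5678 + 0.28×1.1316 + 0.15×1.0708 + 0.28×1.0686 = 1.1070
MRP = 5.1% − 1.7% = 3.40%
E(R_P) = R_f + β_P × MRP = 1.7% + 1.1070 × 3.4% = 5.46%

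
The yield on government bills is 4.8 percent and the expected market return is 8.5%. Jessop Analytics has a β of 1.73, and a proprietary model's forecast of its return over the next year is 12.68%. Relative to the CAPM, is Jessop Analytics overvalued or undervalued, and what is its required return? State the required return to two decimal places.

MRP = 8.5% − 4.8% = 3.70%
Required return = R_f + β·MRP = 4.8% + 1.73 × 3.7% = 11.20%
Forecast 12.68% > required 11.20% → the stock plots above the SML → undervalued.

Undervalued; required return 11.20%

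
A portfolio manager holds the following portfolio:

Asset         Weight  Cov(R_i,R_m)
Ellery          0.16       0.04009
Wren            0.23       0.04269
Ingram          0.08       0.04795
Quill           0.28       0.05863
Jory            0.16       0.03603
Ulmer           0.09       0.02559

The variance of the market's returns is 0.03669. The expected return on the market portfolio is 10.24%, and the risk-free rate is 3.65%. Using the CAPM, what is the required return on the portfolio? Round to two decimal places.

β_Ellery = 0.04009 / 0.03669 = 1.0927
β_Wren = 0.04269 / 0.03669 = 1.1635
β_Ingram = 0.04795 / 0.03669 = 1.3069
β_Quill = 0.05863 / 0.03669 = 1.5980
β_Jory = 0.03603 / 0.03669 = 0.9820
β_Ulmer = 0.02559 / 0.03669 = 0.6975
β_P = Σ w_i β_i = 0.16×1.0927 + 0.23×1.1635 + 0.08×1.3069 + 0.28×1.5980 + 0.16×0.9820 + 0.09×0.6975 = 1.2143
MRP = 10.24% − 3.65% = 6.59%
E(R_P) = R_f + β_P × MRP = 3.65% + 1.2143 × 6.59% = 11.65%

11.65%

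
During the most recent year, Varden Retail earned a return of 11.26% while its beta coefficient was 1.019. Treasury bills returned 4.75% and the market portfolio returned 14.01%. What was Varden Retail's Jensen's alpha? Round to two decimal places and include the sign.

-2.93%

Market excess return = 14.01% − 4.75% = 9.26%
CAPM benchmark = R_f + β(R_m − R_f) = 4.75% + 1.019 × 9.26% = 14.18594%
α = actual − benchmark = 11.26% − 14.18594% = -2.93%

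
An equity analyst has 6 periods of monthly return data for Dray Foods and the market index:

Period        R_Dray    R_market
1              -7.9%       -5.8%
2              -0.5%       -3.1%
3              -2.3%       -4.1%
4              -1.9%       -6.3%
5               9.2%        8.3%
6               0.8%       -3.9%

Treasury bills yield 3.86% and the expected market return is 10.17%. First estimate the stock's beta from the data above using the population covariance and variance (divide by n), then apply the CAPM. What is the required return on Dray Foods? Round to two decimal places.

9.68%

Mean R_i = (-7.9 − 0.5 − 2.3 − 1.9 + 9.2 + 0.8) / 6 = -0.4333%
Mean R_m = (-5.8 − 3.1 − 4.1 − 6.3 + 8.3 − 3.9) / 6 = -2.4833%
Σ(R_i − R̄_i)(R_m − R̄_m) = 135.5533  ⇒  Cov = 135.5533 / 6 = 22.5922
Σ(R_m − R̄_m)² = 146.8483  ⇒  Var(R_m) = 146.8483 / 6 = 24.4747
β = Cov / Var(R_m) = 22.5922 / 24.4747 = 0.9231
MRP = 10.17% − 3.86% = 6.31%
E(R) = R_f + β × MRP = 3.86% + 0.9231 × 6.31% = 9.68%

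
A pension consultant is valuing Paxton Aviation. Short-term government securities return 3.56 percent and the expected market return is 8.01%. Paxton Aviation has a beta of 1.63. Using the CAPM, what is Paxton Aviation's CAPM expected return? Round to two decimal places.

10.81%

Market risk premium = E(R_m) − R_f = 8.01% − 3.56% = 4.45%
E(R) = R_f + β × MRP = 3.56% + 1.63 × 4.45% = 10.81%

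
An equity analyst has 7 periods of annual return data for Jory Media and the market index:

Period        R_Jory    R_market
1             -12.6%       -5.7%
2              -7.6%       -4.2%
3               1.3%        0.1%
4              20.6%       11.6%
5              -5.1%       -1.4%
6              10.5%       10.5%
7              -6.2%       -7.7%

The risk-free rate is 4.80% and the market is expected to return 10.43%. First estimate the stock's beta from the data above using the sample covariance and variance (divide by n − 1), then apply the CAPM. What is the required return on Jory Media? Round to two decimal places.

12.86%

Mean R_i = (-12.6 − 7.6 + 1.3 + 20.6 − 5.1 + 10.5 − 6.2) / 7 = 0.1286%
Mean R_m = (-5.7 − 4.2 + 0.1 + 11.6 − 1.4 + 10.5 − 7.7) / 7 = 0.4571%
Σ(R_i − R̄_i)(R_m − R̄_m) = 507.5486  ⇒  Cov = 507.5486 / 6 = 84.5914
Σ(R_m − R̄_m)² = 354.7371  ⇒  Var(R_m) = 354.7371 / 6 = 59.1229
β = Cov / Var(R_m) = 84.5914 / 59.1229 = 1.4308
MRP = 10.43% − 4.80% = 5.63%
E(R) = R_f + β × MRP = 4.80% + 1.4308 × 5.63% = 12.86%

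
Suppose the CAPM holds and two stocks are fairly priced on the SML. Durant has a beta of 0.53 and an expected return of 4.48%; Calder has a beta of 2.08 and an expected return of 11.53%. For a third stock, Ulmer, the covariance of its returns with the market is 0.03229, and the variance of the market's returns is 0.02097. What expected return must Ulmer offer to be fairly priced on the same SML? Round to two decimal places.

9.07%

MRP = (11.53% − 4.48%) / (2.08 − 0.53) = 4.5484%
R_f = 4.48% − 0.53 × 4.5484% = 2.0693%
β_Ulmer = Cov / Var(R_m) = 0.03229 / 0.02097 = 1.5398
E(R_Ulmer) = R_f + β × MRP = 2.0693% + 1.5398 × 4.5484% = 9.07%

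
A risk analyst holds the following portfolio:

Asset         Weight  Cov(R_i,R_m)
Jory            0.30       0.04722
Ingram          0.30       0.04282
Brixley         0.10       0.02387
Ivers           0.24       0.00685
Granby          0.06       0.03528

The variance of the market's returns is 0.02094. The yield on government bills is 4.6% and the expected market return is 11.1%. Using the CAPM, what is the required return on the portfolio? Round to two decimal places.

14.89%

β_Jory = 0.04722 / 0.02094 = 2.2550
β_Ingram = 0.04282 / 0.02094 = 2.0449
β_Brixley = 0.02387 / 0.02094 = 1.1399
β_Ivers = 0.00685 / 0.02094 = 0.3271
β_Granby = 0.03528 / 0.02094 = 1.6848
β_P = Σ w_i β_i = 0.30×2.2550 + 0.30×2.0449 + 0.10×1.1399 + 0.24×0.3271 + 0.06×1.6848 = 1.5836
MRP = 11.1% − 4.6% = 6.50%
E(R_P) = R_f + β_P × MRP = 4.6% + 1.5836 × 6.5% = 14.89%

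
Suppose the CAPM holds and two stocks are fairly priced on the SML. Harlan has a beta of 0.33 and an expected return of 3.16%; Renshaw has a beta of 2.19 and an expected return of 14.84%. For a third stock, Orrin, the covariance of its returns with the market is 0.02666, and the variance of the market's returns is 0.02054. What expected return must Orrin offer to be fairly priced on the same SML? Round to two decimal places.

MRP = (14.84% − 3.16%) / (2.19 − 0.33) = 6.2796%
R_f = 3.16% − 0.33 × 6.2796% = 1.0877%
β_Orrin = Cov / Var(R_m) = 0.02666 / 0.02054 = 1.2980
E(R_Orrin) = R_f + β × MRP = 1.0877% + 1.2980 × 6.2796% = 9.24%

9.24%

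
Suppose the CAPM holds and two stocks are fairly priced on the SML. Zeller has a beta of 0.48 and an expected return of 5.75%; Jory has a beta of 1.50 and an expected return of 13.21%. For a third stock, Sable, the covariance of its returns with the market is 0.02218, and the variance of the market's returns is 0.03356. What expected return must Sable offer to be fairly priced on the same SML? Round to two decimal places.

MRP = (13.21% − 5.75%) / (1.50 − 0.48) = 7.3137%
R_f = 5.75% − 0.48 × 7.3137% = 2.2394%
β_Sable = Cov / Var(R_m) = 0.02218 / 0.03356 = 0.6609
E(R_Sable) = R_f + β × MRP = 2.2394% + 0.6609 × 7.3137% = 7.07%

7.07%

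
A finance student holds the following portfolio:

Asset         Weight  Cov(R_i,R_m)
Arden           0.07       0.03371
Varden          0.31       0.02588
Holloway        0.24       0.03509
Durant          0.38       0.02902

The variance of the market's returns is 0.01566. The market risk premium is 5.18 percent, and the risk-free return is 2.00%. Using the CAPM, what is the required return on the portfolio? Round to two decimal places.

11.87%

β_Arden = 0.03371 / 0.01566 = 2.1526
β_Varden = 0.02588 / 0.01566 = 1.6526
β_Holloway = 0.03509 / 0.01566 = 2.2407
β_Durant = 0.02902 / 0.01566 = 1.8531
β_P = Σ w_i β_i = 0.07×2.1526 + 0.31×1.6526 + 0.24×2.2407 + 0.38×1.8531 = 1.9049
E(R_P) = R_f + β_P × MRP = 2.00% + 1.9049 × 5.18% = 11.87%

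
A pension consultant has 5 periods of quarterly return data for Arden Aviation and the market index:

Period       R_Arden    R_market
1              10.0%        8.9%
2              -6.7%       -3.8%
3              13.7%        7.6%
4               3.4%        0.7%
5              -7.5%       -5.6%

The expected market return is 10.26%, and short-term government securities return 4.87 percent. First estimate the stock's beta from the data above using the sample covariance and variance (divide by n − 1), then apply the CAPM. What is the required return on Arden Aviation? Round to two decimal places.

12.52%

Mean R_i = (10.0 − 6.7 + 13.7 + 3.4 − 7.5) / 5 = 2.5800%
Mean R_m = (8.9 − 3.8 + 7.6 + 0.7 − 5.6) / 5 = 1.5600%
Σ(R_i − R̄_i)(R_m − R̄_m) = 242.8360  ⇒  Cov = 242.8360 / 4 = 60.7090
Σ(R_m − R̄_m)² = 171.0920  ⇒  Var(R_m) = 171.0920 / 4 = 42.7730
β = Cov / Var(R_m) = 60.7090 / 42.7730 = 1.4193
MRP = 10.26% − 4.87% = 5.39%
E(R) = R_f + β × MRP = 4.87% + 1.4193 × 5.39% = 12.52%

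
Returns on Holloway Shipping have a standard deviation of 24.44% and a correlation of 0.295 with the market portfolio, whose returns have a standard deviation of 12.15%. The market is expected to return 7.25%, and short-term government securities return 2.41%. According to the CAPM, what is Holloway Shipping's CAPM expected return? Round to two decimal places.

5.28%

β = ρ × σ_i / σ_m = 0.295 × 24.44% / 12.15% = 0.5934
MRP = 7.25% − 2.41% = 4.84%
E(R) = 2.41% + 0.5934 × 4.84% = 5.28%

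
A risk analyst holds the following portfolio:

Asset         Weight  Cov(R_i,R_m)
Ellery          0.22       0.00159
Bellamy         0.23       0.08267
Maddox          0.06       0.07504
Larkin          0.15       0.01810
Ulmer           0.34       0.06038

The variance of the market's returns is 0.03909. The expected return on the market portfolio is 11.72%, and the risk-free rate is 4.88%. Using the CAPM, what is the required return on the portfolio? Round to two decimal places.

13.12%

β_Ellery = 0.00159 / 0.03909 = 0.0407
β_Bellamy = 0.08267 / 0.03909 = 2.1149
β_Maddox = 0.07504 / 0.03909 = 1.9197
β_Larkin = 0.01810 / 0.03909 = 0.4630
β_Ulmer = 0.06038 / 0.03909 = 1.5446
β_P = Σ w_i β_i = 0.22×0.0407 + 0.23×2.1149 + 0.06×1.9197 + 0.15×0.4630 + 0.34×1.5446 = 1.2052
MRP = 11.72% − 4.88% = 6.84%
E(R_P) = R_f + β_P × MRP = 4.88% + 1.2052 × 6.84% = 13.12%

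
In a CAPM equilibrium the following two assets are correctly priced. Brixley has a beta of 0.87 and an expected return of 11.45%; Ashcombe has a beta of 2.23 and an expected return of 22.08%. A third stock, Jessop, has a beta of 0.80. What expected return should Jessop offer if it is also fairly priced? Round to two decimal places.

10.90%

MRP (SML slope) = (22.08% − 11.45%) / (2.23 − 0.87) = 10.63% / 1.36 = 7.8162%
R_f (intercept) = 11.45% − 0.87 × 7.8162% = 4.6499%
E(R_Jessop) = R_f + β × MRP = 4.6499% + 0.80 × 7.8162% = 10.90%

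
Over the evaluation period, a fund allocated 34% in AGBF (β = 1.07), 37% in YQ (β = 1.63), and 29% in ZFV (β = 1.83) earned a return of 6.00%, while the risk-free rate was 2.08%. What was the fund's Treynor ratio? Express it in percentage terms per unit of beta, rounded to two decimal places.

2.62%

β_P = 0.34×1.07 + 0.37×1.63 + 0.29×1.83 = 1.4976
Treynor = (R_P − R_f) / β_P = (6.00% − 2.08%) / 1.4976 = 3.92% / 1.4976 = 2.62%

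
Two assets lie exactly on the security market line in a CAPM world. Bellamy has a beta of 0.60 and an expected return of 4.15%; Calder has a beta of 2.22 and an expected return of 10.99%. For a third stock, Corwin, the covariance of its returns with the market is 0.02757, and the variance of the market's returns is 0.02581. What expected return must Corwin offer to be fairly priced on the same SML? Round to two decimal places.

MRP = (10.99% − 4.15%) / (2.22 − 0.60) = 4.2222%
R_f = 4.15% − 0.60 × 4.2222% = 1.6167%
β_Corwin = Cov / Var(R_m) = 0.02757 / 0.02581 = 1.0682
E(R_Corwin) = R_f + β × MRP = 1.6167% + 1.0682 × 4.2222% = 6.13%

6.13%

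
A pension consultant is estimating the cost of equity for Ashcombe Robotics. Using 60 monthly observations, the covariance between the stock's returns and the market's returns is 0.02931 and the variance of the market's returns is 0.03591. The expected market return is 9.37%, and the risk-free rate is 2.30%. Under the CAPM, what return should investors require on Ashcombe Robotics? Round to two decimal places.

β = Cov(R_i, R_m) / Var(R_m) = 0.02931 / 0.03591 = 0.8162
MRP = 9.37% − 2.30% = 7.07%
E(R) = R_f + β × MRP = 2.30% + 0.8162 × 7.07% = 8.07%

8.07%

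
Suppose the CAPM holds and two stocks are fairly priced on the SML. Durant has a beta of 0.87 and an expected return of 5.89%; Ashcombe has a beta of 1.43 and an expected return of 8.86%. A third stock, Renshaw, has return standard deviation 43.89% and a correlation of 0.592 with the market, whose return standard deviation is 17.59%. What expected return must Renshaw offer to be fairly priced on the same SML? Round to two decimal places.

9.11%

MRP = (8.86% − 5.89%) / (1.43 − 0.87) = 5.3036%
R_f = 5.89% − 0.87 × 5.3036% = 1.2759%
β_Renshaw = ρ·σ_i/σ_m = 0.592 × 43.89 / 17.59 = 1.4771
E(R_Renshaw) = R_f + β × MRP = 1.2759% + 1.4771 × 5.3036% = 9.11%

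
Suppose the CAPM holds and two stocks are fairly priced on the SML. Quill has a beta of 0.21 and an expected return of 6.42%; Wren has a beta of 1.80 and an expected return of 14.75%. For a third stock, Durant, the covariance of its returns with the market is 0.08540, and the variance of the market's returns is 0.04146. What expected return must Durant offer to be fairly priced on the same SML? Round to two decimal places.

MRP = (14.75% − 6.42%) / (1.80 − 0.21) = 5.2390%
R_f = 6.42% − 0.21 × 5.2390% = 5.3198%
β_Durant = Cov / Var(R_m) = 0.08540 / 0.04146 = 2.0598
E(R_Durant) = R_f + β × MRP = 5.3198% + 2.0598 × 5.2390% = 16.11%

16.11%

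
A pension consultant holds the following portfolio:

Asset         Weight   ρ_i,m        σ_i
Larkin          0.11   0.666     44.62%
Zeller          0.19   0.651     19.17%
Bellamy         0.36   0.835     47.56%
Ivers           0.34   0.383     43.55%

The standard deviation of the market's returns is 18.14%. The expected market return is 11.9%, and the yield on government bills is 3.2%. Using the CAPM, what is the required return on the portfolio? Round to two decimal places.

15.48%

β_Larkin = 0.666 × 44.62% / 18.14% = 1.6382
β_Zeller = 0.651 × 19.17% / 18.14% = 0.6880
β_Bellamy = 0.835 × 47.56% / 18.14% = 2.1892
β_Ivers = 0.383 × 43.55% / 18.14% = 0.9195
β_P = Σ w_i β_i = 0.11×1.6382 + 0.19×0.6880 + 0.36×2.1892 + 0.34×0.9195 = 1.4117
MRP = 11.9% − 3.2% = 8.70%
E(R_P) = R_f + β_P × MRP = 3.2% + 1.4117 × 8.7% = 15.48%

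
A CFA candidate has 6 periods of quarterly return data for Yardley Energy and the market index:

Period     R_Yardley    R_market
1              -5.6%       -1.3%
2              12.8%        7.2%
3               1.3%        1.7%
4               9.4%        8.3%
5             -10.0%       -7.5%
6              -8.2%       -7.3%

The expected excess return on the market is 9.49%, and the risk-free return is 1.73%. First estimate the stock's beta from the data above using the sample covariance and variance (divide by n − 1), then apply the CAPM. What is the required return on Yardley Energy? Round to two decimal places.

14.45%

Mean R_i = (-5.6 + 12.8 + 1.3 + 9.4 − 10.0 − 8.2) / 6 = -0.0500%
Mean R_m = (-1.3 + 7.2 + 1.7 + 8.3 − 7.5 − 7.3) / 6 = 0.1833%
Σ(R_i − R̄_i)(R_m − R̄_m) = 314.5850  ⇒  Cov = 314.5850 / 5 = 62.9170
Σ(R_m − R̄_m)² = 234.6483  ⇒  Var(R_m) = 234.6483 / 5 = 46.9297
β = Cov / Var(R_m) = 62.9170 / 46.9297 = 1.3407
E(R) = R_f + β × MRP = 1.73% + 1.3407 × 9.49% = 14.45%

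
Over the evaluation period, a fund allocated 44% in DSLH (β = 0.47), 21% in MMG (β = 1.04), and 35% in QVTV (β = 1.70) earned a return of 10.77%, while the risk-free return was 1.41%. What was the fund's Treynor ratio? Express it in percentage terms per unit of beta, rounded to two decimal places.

β_P = 0.44×0.47 + 0.21×1.04 + 0.35×1.70 = 1.0202
Treynor = (R_P − R_f) / β_P = (10.77% − 1.41%) / 1.0202 = 9.36% / 1.0202 = 9.17%

9.17%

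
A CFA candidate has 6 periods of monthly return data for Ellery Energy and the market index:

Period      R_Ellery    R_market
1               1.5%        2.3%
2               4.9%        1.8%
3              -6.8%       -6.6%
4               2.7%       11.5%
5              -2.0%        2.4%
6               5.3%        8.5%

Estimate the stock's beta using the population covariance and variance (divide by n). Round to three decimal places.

0.560

Mean R_i = (1.5 + 4.9 − 6.8 + 2.7 − 2.0 + 5.3) / 6 = 0.9333%
Mean R_m = (2.3 + 1.8 − 6.6 + 11.5 + 2.4 + 8.5) / 6 = 3.3167%
Σ(R_i − R̄_i)(R_m − R̄_m) = 109.8767  ⇒  Cov = 109.8767 / 6 = 18.3128
Σ(R_m − R̄_m)² = 196.3483  ⇒  Var(R_m) = 196.3483 / 6 = 32.7247
β = Cov / Var(R_m) = 18.3128 / 32.7247 = 0.5596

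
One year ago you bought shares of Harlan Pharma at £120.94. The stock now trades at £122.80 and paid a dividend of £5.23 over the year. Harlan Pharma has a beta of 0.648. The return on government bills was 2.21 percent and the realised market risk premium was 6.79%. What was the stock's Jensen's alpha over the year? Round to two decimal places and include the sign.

Realised HPR = (P1 + D1 − P0) / P0 = (122.80 + 5.23 − 120.94) / 120.94 = 7.09 / 120.94 = 5.8624%
CAPM required = R_f + β·MRP = 2.21% + 0.648 × 6.79% = 6.60992%
α = realised − required = 5.8624% − 6.60992% = -0.75%

-0.75%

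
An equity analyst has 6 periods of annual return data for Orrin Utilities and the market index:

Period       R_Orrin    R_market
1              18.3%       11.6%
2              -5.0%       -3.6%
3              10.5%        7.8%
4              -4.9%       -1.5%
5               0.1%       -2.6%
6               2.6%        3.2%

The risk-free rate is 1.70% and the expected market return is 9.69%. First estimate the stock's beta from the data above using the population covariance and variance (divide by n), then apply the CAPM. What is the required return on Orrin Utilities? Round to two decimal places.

13.18%

Mean R_i = (18.3 − 5.0 + 10.5 − 4.9 + 0.1 + 2.6) / 6 = 3.6000%
Mean R_m = (11.6 − 3.6 + 7.8 − 1.5 − 2.6 + 3.2) / 6 = 2.4833%
Σ(R_i − R̄_i)(R_m − R̄_m) = 273.9500  ⇒  Cov = 273.9500 / 6 = 45.6583
Σ(R_m − R̄_m)² = 190.6083  ⇒  Var(R_m) = 190.6083 / 6 = 31.7681
β = Cov / Var(R_m) = 45.6583 / 31.7681 = 1.4372
MRP = 9.69% − 1.70% = 7.99%
E(R) = R_f + β × MRP = 1.70% + 1.4372 × 7.99% = 13.18%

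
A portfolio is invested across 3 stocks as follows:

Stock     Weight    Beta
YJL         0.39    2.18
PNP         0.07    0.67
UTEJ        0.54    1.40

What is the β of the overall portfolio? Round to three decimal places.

β_P = Σ w_i β_i = 0.39×2.18 + 0.07×0.67 + 0.54×1.40 = 1.6531

1.653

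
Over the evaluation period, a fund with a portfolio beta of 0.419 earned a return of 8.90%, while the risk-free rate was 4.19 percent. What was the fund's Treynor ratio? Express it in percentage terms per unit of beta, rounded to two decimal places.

Treynor = (R_P − R_f) / β_P = (8.90% − 4.19%) / 0.4190 = 4.71% / 0.4190 = 11.24%

11.24%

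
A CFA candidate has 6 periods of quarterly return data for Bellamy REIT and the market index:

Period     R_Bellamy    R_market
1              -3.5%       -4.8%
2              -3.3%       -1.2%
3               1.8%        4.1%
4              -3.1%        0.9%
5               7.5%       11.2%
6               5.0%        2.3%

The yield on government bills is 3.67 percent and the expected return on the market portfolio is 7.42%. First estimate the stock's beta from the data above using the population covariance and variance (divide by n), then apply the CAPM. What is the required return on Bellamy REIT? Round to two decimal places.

6.52%

Mean R_i = (-3.5 − 3.3 + 1.8 − 3.1 + 7.5 + 5.0) / 6 = 0.7333%
Mean R_m = (-4.8 − 1.2 + 4.1 + 0.9 + 11.2 + 2.3) / 6 = 2.0833%
Σ(R_i − R̄_i)(R_m − R̄_m) = 111.6833  ⇒  Cov = 111.6833 / 6 = 18.6139
Σ(R_m − R̄_m)² = 146.7883  ⇒  Var(R_m) = 146.7883 / 6 = 24.4647
β = Cov / Var(R_m) = 18.6139 / 24.4647 = 0.7608
MRP = 7.42% − 3.67% = 3.75%
E(R) = R_f + β × MRP = 3.67% + 0.7608 × 3.75% = 6.52%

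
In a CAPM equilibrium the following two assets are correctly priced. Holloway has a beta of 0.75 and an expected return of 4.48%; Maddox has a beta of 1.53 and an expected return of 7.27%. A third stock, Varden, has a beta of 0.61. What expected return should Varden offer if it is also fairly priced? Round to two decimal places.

MRP (SML slope) = (7.27% − 4.48%) / (1.53 − 0.75) = 2.79% / 0.78 = 3.5769%
R_f (intercept) = 4.48% − 0.75 × 3.5769% = 1.7973%
E(R_Varden) = R_f + β × MRP = 1.7973% + 0.61 × 3.5769% = 3.98%

3.98%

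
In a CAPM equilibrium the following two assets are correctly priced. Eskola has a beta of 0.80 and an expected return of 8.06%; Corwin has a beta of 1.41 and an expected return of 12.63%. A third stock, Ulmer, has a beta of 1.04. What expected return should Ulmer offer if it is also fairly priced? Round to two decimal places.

MRP (SML slope) = (12.63% − 8.06%) / (1.41 − 0.80) = 4.57% / 0.61 = 7.4918%
R_f (intercept) = 8.06% − 0.80 × 7.4918% = 2.0666%
E(R_Ulmer) = R_f + β × MRP = 2.0666% + 1.04 × 7.4918% = 9.86%

9.86%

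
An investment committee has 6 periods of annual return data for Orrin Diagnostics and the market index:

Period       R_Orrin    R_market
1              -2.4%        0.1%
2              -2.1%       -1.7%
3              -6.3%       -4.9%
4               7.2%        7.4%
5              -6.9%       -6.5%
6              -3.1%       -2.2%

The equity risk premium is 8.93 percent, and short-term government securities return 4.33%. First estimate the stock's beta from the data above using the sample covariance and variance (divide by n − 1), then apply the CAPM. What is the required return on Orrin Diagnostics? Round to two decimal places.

13.47%

Mean R_i = (-2.4 − 2.1 − 6.3 + 7.2 − 6.9 − 3.1) / 6 = -2.2667%
Mean R_m = (0.1 − 1.7 − 4.9 + 7.4 − 6.5 − 2.2) / 6 = -1.3000%
Σ(R_i − R̄_i)(R_m − R̄_m) = 121.4700  ⇒  Cov = 121.4700 / 5 = 24.2940
Σ(R_m − R̄_m)² = 118.6200  ⇒  Var(R_m) = 118.6200 / 5 = 23.7240
β = Cov / Var(R_m) = 24.2940 / 23.7240 = 1.0240
E(R) = R_f + β × MRP = 4.33% + 1.0240 × 8.93% = 13.47%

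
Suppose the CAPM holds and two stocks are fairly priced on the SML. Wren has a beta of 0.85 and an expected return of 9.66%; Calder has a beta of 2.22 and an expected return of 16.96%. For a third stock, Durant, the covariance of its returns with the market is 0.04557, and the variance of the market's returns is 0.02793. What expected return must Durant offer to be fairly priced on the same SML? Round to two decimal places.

13.82%

MRP = (16.96% − 9.66%) / (2.22 − 0.85) = 5.3285%
R_f = 9.66% − 0.85 × 5.3285% = 5.1308%
β_Durant = Cov / Var(R_m) = 0.04557 / 0.02793 = 1.6316
E(R_Durant) = R_f + β × MRP = 5.1308% + 1.6316 × 5.3285% = 13.82%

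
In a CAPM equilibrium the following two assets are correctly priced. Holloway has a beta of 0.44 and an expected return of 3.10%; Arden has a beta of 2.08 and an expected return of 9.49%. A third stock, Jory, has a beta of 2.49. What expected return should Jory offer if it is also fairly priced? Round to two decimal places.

MRP (SML slope) = (9.49% − 3.10%) / (2.08 − 0.44) = 6.39% / 1.64 = 3.8963%
R_f (intercept) = 3.10% − 0.44 × 3.8963% = 1.3856%
E(R_Jory) = R_f + β × MRP = 1.3856% + 2.49 × 3.8963% = 11.09%

11.09%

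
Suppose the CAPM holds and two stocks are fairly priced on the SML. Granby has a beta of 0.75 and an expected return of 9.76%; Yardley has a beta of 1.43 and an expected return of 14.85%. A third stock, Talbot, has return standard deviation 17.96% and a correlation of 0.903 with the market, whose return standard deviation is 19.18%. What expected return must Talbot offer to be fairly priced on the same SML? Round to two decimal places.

10.48%

MRP = (14.85% − 9.76%) / (1.43 − 0.75) = 7.4853%
R_f = 9.76% − 0.75 × 7.4853% = 4.1460%
β_Talbot = ρ·σ_i/σ_m = 0.903 × 17.96 / 19.18 = 0.8456
E(R_Talbot) = R_f + β × MRP = 4.1460% + 0.8456 × 7.4853% = 10.48%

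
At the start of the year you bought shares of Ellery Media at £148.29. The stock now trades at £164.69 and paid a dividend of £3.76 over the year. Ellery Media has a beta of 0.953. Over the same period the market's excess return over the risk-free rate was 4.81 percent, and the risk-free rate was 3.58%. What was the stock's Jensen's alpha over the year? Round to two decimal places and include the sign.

+5.43%

Realised HPR = (P1 + D1 − P0) / P0 = (164.69 + 3.76 − 148.29) / 148.29 = 20.16 / 148.29 = 13.5950%
CAPM required = R_f + β·MRP = 3.58% + 0.953 × 4.81% = 8.16393%
α = realised − required = 13.5950% − 8.16393% = +5.43%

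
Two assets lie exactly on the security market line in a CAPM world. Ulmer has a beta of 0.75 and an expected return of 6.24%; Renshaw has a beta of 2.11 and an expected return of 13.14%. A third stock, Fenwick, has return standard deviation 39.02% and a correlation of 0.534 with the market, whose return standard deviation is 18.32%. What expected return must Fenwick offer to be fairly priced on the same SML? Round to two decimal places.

8.21%

MRP = (13.14% − 6.24%) / (2.11 − 0.75) = 5.0735%
R_f = 6.24% − 0.75 × 5.0735% = 2.4349%
β_Fenwick = ρ·σ_i/σ_m = 0.534 × 39.02 / 18.32 = 1.1374
E(R_Fenwick) = R_f + β × MRP = 2.4349% + 1.1374 × 5.0735% = 8.21%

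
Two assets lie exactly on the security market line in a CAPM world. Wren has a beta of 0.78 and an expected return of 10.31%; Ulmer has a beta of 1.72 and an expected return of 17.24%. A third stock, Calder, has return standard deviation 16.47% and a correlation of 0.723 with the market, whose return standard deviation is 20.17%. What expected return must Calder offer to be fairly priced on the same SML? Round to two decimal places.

MRP = (17.24% − 10.31%) / (1.72 − 0.78) = 7.3723%
R_f = 10.31% − 0.78 × 7.3723% = 4.5596%
β_Calder = ρ·σ_i/σ_m = 0.723 × 16.47 / 20.17 = 0.5904
E(R_Calder) = R_f + β × MRP = 4.5596% + 0.5904 × 7.3723% = 8.91%

8.91%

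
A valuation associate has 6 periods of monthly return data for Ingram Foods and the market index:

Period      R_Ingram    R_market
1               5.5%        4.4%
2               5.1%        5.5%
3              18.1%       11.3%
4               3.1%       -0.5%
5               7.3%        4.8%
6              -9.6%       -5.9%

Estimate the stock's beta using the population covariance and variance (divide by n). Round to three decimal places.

1.462

Mean R_i = (5.5 + 5.1 + 18.1 + 3.1 + 7.3 − 9.6) / 6 = 4.9167%
Mean R_m = (4.4 + 5.5 + 11.3 − 0.5 + 4.8 − 5.9) / 6 = 3.2667%
Σ(R_i − R̄_i)(R_m − R̄_m) = 250.5433  ⇒  Cov = 250.5433 / 6 = 41.7572
Σ(R_m − R̄_m)² = 171.3733  ⇒  Var(R_m) = 171.3733 / 6 = 28.5622
β = Cov / Var(R_m) = 41.7572 / 28.5622 = 1.4620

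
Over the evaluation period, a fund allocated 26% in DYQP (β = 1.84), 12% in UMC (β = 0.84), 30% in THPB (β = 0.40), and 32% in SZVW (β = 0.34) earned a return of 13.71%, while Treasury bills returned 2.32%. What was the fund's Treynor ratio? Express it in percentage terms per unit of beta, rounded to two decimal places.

β_P = 0.26×1.84 + 0.12×0.84 + 0.30×0.40 + 0.32×0.34 = 0.8080
Treynor = (R_P − R_f) / β_P = (13.71% − 2.32%) / 0.8080 = 11.39% / 0.8080 = 14.10%

14.10%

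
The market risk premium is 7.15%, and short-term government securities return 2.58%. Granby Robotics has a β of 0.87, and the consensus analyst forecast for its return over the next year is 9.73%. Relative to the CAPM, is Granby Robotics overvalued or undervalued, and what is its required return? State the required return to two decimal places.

Required return = R_f + β·MRP = 2.58% + 0.87 × 7.15% = 8.80%
Forecast 9.73% > required 8.80% → the stock plots above the SML → undervalued.

Undervalued; required return 8.80%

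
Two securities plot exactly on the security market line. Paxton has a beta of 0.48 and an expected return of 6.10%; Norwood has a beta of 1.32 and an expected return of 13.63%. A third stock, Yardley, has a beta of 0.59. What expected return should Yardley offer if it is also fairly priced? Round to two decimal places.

7.09%

MRP (SML slope) = (13.63% − 6.10%) / (1.32 − 0.48) = 7.53% / 0.84 = 8.9643%
R_f (intercept) = 6.10% − 0.48 × 8.9643% = 1.7971%
E(R_Yardley) = R_f + β × MRP = 1.7971% + 0.59 × 8.9643% = 7.09%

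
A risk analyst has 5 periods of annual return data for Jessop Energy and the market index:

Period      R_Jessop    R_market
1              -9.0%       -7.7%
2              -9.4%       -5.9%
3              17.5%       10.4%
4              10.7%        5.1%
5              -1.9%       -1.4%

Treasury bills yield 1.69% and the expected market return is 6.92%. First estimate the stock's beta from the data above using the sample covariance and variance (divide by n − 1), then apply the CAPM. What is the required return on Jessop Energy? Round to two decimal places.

9.94%

Mean R_i = (-9.0 − 9.4 + 17.5 + 10.7 − 1.9) / 5 = 1.5800%
Mean R_m = (-7.7 − 5.9 + 10.4 + 5.1 − 1.4) / 5 = 0.1000%
Σ(R_i − R̄_i)(R_m − R̄_m) = 363.2000  ⇒  Cov = 363.2000 / 4 = 90.8000
Σ(R_m − R̄_m)² = 230.1800  ⇒  Var(R_m) = 230.1800 / 4 = 57.5450
β = Cov / Var(R_m) = 90.8000 / 57.5450 = 1.5779
MRP = 6.92% − 1.69% = 5.23%
E(R) = R_f + β × MRP = 1.69% + 1.5779 × 5.23% = 9.94%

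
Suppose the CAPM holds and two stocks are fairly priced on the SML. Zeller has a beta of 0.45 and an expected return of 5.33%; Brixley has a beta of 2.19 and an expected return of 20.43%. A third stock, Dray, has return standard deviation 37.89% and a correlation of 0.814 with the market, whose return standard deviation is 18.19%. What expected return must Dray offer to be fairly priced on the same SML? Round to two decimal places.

16.14%

MRP = (20.43% − 5.33%) / (2.19 − 0.45) = 8.6782%
R_f = 5.33% − 0.45 × 8.6782% = 1.4248%
β_Dray = ρ·σ_i/σ_m = 0.814 × 37.89 / 18.19 = 1.6956
E(R_Dray) = R_f + β × MRP = 1.4248% + 1.6956 × 8.6782% = 16.14%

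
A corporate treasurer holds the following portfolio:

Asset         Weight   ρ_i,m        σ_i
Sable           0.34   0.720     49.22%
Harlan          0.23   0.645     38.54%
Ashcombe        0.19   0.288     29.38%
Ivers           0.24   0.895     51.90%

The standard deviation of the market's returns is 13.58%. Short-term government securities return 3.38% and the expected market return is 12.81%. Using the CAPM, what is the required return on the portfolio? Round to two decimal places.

β_Sable = 0.720 × 49.22% / 13.58% = 2.6096
β_Harlan = 0.645 × 38.54% / 13.58% = 1.8305
β_Ashcombe = 0.288 × 29.38% / 13.58% = 0.6231
β_Ivers = 0.895 × 51.90% / 13.58% = 3.4205
β_P = Σ w_i β_i = 0.34×2.6096 + 0.23×1.8305 + 0.19×0.6231 + 0.24×3.4205 = 2.2476
MRP = 12.81% − 3.38% = 9.43%
E(R_P) = R_f + β_P × MRP = 3.38% + 2.2476 × 9.43% = 24.57%

24.57%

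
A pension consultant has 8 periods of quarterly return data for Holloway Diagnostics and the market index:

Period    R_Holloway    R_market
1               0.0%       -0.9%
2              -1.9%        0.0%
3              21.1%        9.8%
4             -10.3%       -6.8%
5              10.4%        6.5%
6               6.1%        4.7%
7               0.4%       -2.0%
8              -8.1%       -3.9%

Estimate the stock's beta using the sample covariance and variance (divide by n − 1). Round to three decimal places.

1.763

Mean R_i = (0.0 − 1.9 + 21.1 − 10.3 + 10.4 + 6.1 + 0.4 − 8.1) / 8 = 2.2125%
Mean R_m = (-0.9 + 0.0 + 9.8 − 6.8 + 6.5 + 4.7 − 2.0 − 3.9) / 8 = 0.9250%
Σ(R_i − R̄_i)(R_m − R̄_m) = 387.5075  ⇒  Cov = 387.5075 / 7 = 55.3582
Σ(R_m − R̄_m)² = 219.7950  ⇒  Var(R_m) = 219.7950 / 7 = 31.3993
β = Cov / Var(R_m) = 55.3582 / 31.3993 = 1.7630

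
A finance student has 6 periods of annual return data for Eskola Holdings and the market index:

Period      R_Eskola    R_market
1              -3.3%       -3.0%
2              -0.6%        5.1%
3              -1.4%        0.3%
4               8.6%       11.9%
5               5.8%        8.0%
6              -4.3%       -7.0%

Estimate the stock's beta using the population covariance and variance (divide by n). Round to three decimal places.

Mean R_i = (-3.3 − 0.6 − 1.4 + 8.6 + 5.8 − 4.3) / 6 = 0.8000%
Mean R_m = (-3.0 + 5.1 + 0.3 + 11.9 + 8.0 − 7.0) / 6 = 2.5500%
Σ(R_i − R̄_i)(R_m − R̄_m) = 173.0200  ⇒  Cov = 173.0200 / 6 = 28.8367
Σ(R_m − R̄_m)² = 250.6950  ⇒  Var(R_m) = 250.6950 / 6 = 41.7825
β = Cov / Var(R_m) = 28.8367 / 41.7825 = 0.6902

0.690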